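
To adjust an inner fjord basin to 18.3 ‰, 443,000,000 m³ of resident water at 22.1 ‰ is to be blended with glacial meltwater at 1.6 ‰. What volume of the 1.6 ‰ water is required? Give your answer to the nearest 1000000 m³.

101000000 m³

Salt balance: 443,000,000×22.1 + V×1.6 = (443,000,000+V)×18.3
9,790,300,000 + 1.6V = 8,106,900,000 + 18.3V
1,683,400,000 = 16.7V
V = 100,802,395.21 m³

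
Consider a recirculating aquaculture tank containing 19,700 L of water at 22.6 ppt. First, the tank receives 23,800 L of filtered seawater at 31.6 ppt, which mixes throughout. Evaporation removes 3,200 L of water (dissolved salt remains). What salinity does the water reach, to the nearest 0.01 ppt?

After mixing: salt = 19,700×22.6 + 23,800×31.6 = 1,197,300; volume = 43,500 L
After evaporation: salt unchanged = 1,197,300; volume = 43,500 − 3,200 = 40,300 L
S = 1,197,300 / 40,300 = 29.7097 ppt

29.71 ppt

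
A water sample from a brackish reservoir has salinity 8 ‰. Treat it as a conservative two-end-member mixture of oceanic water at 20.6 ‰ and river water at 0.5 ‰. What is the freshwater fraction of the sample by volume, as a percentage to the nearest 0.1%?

62.7%

Let f be the freshwater fraction. Salt balance per unit volume:
f×0.5 + (1−f)×20.6 = 8
f = (20.6 − 8) / (20.6 − 0.5) = 12.6/20.1 = 0.6269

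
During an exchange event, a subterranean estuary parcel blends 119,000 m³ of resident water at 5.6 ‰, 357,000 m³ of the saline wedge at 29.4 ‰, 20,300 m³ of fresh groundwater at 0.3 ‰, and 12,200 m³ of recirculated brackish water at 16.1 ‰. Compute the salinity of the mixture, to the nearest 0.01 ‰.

22.35 ‰

Mass of salt is conserved:
salt = 119,000×5.6 + 357,000×29.4 + 20,300×0.3 + 12,200×16.1 = 666,400 + 10,495,800 + 6,090 + 196,420 = 11,364,710
volume = 119,000 + 357,000 + 20,300 + 12,200 = 508,500 m³
S = 11,364,710 / 508,500 = 22.3495 ‰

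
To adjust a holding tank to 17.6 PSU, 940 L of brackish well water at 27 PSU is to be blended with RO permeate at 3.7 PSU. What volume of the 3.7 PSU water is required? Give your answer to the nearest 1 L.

Salt balance: 940×27 + V×3.7 = (940+V)×17.6
25,380 + 3.7V = 16,544 + 17.6V
8,836 = 13.9V
V = 635.68 L

636 L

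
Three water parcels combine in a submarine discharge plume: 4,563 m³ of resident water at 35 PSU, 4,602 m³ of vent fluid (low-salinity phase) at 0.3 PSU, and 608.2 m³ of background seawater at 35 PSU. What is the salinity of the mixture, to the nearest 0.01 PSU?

18.66 PSU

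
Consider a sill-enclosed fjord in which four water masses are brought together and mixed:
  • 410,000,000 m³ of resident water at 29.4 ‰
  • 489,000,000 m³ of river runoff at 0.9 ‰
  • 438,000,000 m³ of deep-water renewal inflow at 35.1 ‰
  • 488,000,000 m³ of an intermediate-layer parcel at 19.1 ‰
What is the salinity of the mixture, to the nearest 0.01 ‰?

20.38 ‰

Weighted by volume,
salt = 410,000,000×29.4 + 489,000,000×0.9 + 438,000,000×35.1 + 488,000,000×19.1 = 12,054,000,000 + 440,100,000 + 15,373,800,000 + 9,320,800,000 = 37,188,700,000
volume = 410,000,000 + 489,000,000 + 438,000,000 + 488,000,000 = 1,825,000,000 m³
S = 37,188,700,000 / 1,825,000,000 = 20.3774 ‰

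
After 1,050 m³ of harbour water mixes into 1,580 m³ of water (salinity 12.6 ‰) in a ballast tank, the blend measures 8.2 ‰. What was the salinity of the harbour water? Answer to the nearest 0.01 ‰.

1.58 ‰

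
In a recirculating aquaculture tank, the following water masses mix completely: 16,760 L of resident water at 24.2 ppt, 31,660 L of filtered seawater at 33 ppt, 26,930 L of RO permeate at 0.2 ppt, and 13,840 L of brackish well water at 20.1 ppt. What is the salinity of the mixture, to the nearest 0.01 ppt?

19.44 ppt

Total salt / total volume:
salt = 16,760×24.2 + 31,660×33 + 26,930×0.2 + 13,840×20.1 = 405,592 + 1,044,780 + 5,386 + 278,184 = 1,733,942
volume = 16,760 + 31,660 + 26,930 + 13,840 = 89,190 L
S = 1,733,942 / 89,190 = 19.441 ppt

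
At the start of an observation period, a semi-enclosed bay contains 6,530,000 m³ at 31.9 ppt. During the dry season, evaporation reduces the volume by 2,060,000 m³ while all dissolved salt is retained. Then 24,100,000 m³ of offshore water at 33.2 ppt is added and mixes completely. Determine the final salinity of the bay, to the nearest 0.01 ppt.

35.30 ppt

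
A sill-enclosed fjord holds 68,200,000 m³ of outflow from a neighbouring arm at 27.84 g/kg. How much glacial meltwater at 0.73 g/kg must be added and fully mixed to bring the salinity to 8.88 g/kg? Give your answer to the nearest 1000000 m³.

Salt balance: 68,200,000×27.84 + V×0.73 = (68,200,000+V)×8.88
1,898,688,000 + 0.73V = 605,616,000 + 8.88V
1,293,072,000 = 8.15V
V = 158,659,141.1 m³

159000000 m³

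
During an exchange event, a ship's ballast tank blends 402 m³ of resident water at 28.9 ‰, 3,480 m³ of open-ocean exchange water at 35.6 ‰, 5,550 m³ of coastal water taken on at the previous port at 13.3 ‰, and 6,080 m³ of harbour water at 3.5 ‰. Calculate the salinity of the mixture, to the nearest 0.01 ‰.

Salt balance:
salt = 402×28.9 + 3,480×35.6 + 5,550×13.3 + 6,080×3.5 = 11,617.8 + 123,888 + 73,815 + 21,280 = 230,600.8
volume = 402 + 3,480 + 5,550 + 6,080 = 15,512 m³
S = 230,600.8 / 15,512 = 14.866 ‰

14.87 ‰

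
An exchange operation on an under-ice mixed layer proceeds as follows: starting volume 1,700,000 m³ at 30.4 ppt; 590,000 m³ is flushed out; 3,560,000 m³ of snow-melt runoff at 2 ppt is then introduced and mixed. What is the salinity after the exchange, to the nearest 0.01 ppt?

Remaining after removal: 1,110,000 m³ at 30.4 ppt (salt = 33,744,000)
After addition: salt = 33,744,000 + 3,560,000×2 = 40,864,000; volume = 4,670,000 m³
S = 40,864,000 / 4,670,000 = 8.7503 ppt

8.75 ppt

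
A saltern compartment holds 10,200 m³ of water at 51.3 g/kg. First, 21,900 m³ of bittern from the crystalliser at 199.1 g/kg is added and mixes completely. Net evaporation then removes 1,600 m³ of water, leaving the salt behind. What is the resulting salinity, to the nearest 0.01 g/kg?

160.12 g/kg

After mixing: salt = 10,200×51.3 + 21,900×199.1 = 4,883,550; volume = 32,100 m³
After evaporation: salt unchanged = 4,883,550; volume = 32,100 − 1,600 = 30,500 m³
S = 4,883,550 / 30,500 = 160.1164 g/kg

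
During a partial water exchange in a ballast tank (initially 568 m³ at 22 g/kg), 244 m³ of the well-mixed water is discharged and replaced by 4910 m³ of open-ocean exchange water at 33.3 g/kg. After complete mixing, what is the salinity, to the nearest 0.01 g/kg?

Remaining after removal: 324 m³ at 22 g/kg (salt = 7,128)
After addition: salt = 7,128 + 4,910×33.3 = 170,631; volume = 5,234 m³
S = 170,631 / 5,234 = 32.6005 g/kg

32.60 g/kg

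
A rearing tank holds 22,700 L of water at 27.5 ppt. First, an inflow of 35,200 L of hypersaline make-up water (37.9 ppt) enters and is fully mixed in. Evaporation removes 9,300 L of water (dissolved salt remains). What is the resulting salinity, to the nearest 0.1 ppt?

40.3 ppt

After mixing: salt = 22,700×27.5 + 35,200×37.9 = 1,958,330; volume = 57,900 L
After evaporation: salt unchanged = 1,958,330; volume = 57,900 − 9,300 = 48,600 L
S = 1,958,330 / 48,600 = 40.2949 ppt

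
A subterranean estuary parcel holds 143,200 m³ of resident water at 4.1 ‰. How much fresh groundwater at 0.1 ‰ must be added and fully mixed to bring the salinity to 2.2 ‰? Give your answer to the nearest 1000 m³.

Salt balance: 143,200×4.1 + V×0.1 = (143,200+V)×2.2
587,120 + 0.1V = 315,040 + 2.2V
272,080 = 2.1V
V = 129,561.9 m³

130000 m³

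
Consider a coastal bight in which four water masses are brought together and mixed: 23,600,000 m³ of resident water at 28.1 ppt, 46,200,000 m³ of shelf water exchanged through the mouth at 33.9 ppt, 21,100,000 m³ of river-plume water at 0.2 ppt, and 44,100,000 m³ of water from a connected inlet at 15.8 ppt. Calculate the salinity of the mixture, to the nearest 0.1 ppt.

21.7 ppt

Conserving salt mass:
salt = 23,600,000×28.1 + 46,200,000×33.9 + 21,100,000×0.2 + 44,100,000×15.8 = 663,160,000 + 1,566,180,000 + 4,220,000 + 696,780,000 = 2,930,340,000
volume = 23,600,000 + 46,200,000 + 21,100,000 + 44,100,000 = 135,000,000 m³
S = 2,930,340,000 / 135,000,000 = 21.706 ppt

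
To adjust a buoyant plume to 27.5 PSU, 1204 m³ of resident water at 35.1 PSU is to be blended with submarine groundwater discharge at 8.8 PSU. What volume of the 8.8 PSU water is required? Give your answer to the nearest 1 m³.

489 m³

Salt balance: 1,204×35.1 + V×8.8 = (1,204+V)×27.5
42,260.4 + 8.8V = 33,110 + 27.5V
9,150.4 = 18.7V
V = 489.33 m³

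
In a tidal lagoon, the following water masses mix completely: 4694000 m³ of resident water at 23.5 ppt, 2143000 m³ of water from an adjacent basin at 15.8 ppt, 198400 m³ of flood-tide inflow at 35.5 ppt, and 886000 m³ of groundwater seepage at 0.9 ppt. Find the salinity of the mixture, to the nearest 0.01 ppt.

19.19 ppt

Mass of salt is conserved:
salt = 4,694,000×23.5 + 2,143,000×15.8 + 198,400×35.5 + 886,000×0.9 = 110,309,000 + 33,859,400 + 7,043,200 + 797,400 = 152,009,000
volume = 4,694,000 + 2,143,000 + 198,400 + 886,000 = 7,921,400 m³
S = 152,009,000 / 7,921,400 = 19.1897 ppt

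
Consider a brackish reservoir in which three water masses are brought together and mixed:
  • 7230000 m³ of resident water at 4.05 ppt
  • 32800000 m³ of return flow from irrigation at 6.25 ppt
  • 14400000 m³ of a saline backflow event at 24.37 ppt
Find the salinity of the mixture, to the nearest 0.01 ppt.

Mass of salt is conserved:
salt = 7,230,000×4.05 + 32,800,000×6.25 + 14,400,000×24.37 = 29,281,500 + 205,000,000 + 350,928,000 = 585,209,500
volume = 7,230,000 + 32,800,000 + 14,400,000 = 54,430,000 m³
S = 585,209,500 / 54,430,000 = 10.7516 ppt

10.75 ppt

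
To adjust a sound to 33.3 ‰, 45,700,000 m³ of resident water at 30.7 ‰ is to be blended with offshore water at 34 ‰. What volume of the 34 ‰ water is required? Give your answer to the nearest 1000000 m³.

170000000 m³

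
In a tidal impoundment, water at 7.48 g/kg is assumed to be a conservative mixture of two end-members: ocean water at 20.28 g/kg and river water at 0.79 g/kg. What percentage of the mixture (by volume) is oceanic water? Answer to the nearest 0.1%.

34.3%

Let g be the oceanic fraction. Salt balance per unit volume:
g×20.28 + (1−g)×0.79 = 7.48
g = (7.48 − 0.79) / (20.28 − 0.79) = 6.69/19.49 = 0.3433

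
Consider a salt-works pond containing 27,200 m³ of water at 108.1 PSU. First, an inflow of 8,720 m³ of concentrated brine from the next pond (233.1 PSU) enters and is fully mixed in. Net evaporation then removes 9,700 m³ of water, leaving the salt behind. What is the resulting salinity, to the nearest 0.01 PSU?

189.66 PSU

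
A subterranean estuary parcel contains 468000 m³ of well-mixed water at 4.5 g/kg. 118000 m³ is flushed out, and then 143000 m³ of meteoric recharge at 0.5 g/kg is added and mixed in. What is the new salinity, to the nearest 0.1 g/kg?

Remaining after removal: 350,000 m³ at 4.5 g/kg (salt = 1,575,000)
After addition: salt = 1,575,000 + 143,000×0.5 = 1,646,500; volume = 493,000 m³
S = 1,646,500 / 493,000 = 3.3398 g/kg

3.3 g/kg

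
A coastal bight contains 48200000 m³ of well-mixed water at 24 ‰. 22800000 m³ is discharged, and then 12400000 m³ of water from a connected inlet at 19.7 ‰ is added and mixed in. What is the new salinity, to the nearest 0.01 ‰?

22.59 ‰

Remaining after removal: 25,400,000 m³ at 24 ‰ (salt = 609,600,000)
After addition: salt = 609,600,000 + 12,400,000×19.7 = 853,880,000; volume = 37,800,000 m³
S = 853,880,000 / 37,800,000 = 22.5894 ‰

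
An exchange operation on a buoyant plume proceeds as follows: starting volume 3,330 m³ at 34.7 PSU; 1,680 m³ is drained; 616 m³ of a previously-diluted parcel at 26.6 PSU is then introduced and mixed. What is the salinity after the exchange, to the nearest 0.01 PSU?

Remaining after removal: 1,650 m³ at 34.7 PSU (salt = 57,255)
After addition: salt = 57,255 + 616×26.6 = 73,640.6; volume = 2,266 m³
S = 73,640.6 / 2,266 = 32.4981 PSU

32.50 PSU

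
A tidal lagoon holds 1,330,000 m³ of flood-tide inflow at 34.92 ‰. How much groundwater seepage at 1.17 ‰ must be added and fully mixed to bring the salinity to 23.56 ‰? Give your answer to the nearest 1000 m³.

Salt balance: 1,330,000×34.92 + V×1.17 = (1,330,000+V)×23.56
46,443,600 + 1.17V = 31,334,800 + 23.56V
15,108,800 = 22.39V
V = 674,801.25 m³

675000 m³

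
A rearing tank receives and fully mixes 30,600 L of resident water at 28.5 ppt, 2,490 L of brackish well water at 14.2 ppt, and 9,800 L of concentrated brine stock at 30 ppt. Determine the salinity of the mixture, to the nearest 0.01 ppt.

28.01 ppt

By conservation of dissolved salt,
salt = 30,600×28.5 + 2,490×14.2 + 9,800×30 = 872,100 + 35,358 + 294,000 = 1,201,458
volume = 30,600 + 2,490 + 9,800 = 42,890 L
S = 1,201,458 / 42,890 = 28.0125 ppt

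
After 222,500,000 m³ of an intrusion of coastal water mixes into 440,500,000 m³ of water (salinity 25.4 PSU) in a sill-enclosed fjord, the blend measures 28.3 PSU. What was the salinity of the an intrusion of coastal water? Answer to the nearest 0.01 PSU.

Salt balance: 440,500,000×25.4 + 222,500,000×S = 663,000,000×28.3
11,188,700,000 + 222,500,000·S = 18,762,900,000
S = (18,762,900,000 − 11,188,700,000) / 222,500,000 = 34.0413 PSU

34.04 PSU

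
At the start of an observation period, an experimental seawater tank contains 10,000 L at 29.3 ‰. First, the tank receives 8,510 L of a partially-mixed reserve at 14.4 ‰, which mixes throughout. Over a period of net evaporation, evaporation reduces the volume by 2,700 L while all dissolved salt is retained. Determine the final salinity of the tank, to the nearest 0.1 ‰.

26.3 ‰

After mixing: salt = 10,000×29.3 + 8,510×14.4 = 415,544; volume = 18,510 L
After evaporation: salt unchanged = 415,544; volume = 18,510 − 2,700 = 15,810 L
S = 415,544 / 15,810 = 26.2836 ‰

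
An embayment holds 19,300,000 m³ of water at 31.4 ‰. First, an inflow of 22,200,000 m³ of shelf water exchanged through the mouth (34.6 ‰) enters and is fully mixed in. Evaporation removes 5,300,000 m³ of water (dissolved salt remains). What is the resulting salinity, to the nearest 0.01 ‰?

37.96 ‰

After mixing: salt = 19,300,000×31.4 + 22,200,000×34.6 = 1,374,140,000; volume = 41,500,000 m³
After evaporation: salt unchanged = 1,374,140,000; volume = 41,500,000 − 5,300,000 = 36,200,000 m³
S = 1,374,140,000 / 36,200,000 = 37.9597 ‰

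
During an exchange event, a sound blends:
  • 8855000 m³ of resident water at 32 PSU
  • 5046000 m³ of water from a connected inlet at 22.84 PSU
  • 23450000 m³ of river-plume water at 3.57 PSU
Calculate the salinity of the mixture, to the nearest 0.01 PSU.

Salt balance:
salt = 8,855,000×32 + 5,046,000×22.84 + 23,450,000×3.57 = 283,360,000 + 115,250,640 + 83,716,500 = 482,327,140
volume = 8,855,000 + 5,046,000 + 23,450,000 = 37,351,000 m³
S = 482,327,140 / 37,351,000 = 12.9134 PSU

12.91 PSU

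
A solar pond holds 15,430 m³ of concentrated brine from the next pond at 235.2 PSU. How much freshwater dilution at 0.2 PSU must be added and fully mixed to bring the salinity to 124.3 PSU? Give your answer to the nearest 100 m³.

13800 m³

Salt balance: 15,430×235.2 + V×0.2 = (15,430+V)×124.3
3,629,136 + 0.2V = 1,917,949 + 124.3V
1,711,187 = 124.1V
V = 13,788.78 m³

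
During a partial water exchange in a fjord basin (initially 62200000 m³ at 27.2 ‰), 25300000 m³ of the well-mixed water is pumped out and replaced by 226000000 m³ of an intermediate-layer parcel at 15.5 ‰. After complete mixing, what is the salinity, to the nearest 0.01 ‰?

Remaining after removal: 36,900,000 m³ at 27.2 ‰ (salt = 1,003,680,000)
After addition: salt = 1,003,680,000 + 226,000,000×15.5 = 4,506,680,000; volume = 262,900,000 m³
S = 4,506,680,000 / 262,900,000 = 17.1422 ‰

17.14 ‰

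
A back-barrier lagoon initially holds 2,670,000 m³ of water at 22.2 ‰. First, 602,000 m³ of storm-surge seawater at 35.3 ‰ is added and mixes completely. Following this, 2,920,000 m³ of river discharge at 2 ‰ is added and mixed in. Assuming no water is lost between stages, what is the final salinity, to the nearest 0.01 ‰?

13.95 ‰

Salt balance:
Initial salt = 2,670,000×22.2 = 59,274,000
After stage 1: salt = 59,274,000 + 602,000×35.3 = 80,524,600; volume = 3,272,000 m³; S = 24.61 ‰
After stage 2: salt = 80,524,600 + 2,920,000×2 = 86,364,600; volume = 6,192,000 m³
S = 86,364,600 / 6,192,000 = 13.9478 ‰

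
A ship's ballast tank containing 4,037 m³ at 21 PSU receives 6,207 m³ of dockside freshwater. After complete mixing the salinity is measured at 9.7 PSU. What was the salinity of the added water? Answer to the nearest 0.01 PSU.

2.35 PSU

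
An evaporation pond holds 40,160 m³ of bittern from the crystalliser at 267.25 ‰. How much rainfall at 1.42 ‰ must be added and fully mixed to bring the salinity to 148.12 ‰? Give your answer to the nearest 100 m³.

32600 m³

Salt balance: 40,160×267.25 + V×1.42 = (40,160+V)×148.12
10,732,760 + 1.42V = 5,948,499.2 + 148.12V
4,784,260.8 = 146.7V
V = 32,612.55 m³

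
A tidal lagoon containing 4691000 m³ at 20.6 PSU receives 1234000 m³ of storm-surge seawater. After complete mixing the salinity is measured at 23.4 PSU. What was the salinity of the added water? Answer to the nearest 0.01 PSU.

34.04 PSU

Salt balance: 4,691,000×20.6 + 1,234,000×S = 5,925,000×23.4
96,634,600 + 1,234,000·S = 138,645,000
S = (138,645,000 − 96,634,600) / 1,234,000 = 34.0441 PSU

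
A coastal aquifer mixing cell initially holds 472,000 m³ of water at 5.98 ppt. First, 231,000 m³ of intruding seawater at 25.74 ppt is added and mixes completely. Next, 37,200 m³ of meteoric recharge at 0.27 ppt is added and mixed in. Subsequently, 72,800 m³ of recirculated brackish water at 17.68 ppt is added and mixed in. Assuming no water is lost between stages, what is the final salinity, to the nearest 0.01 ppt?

12.38 ppt

By conservation of dissolved salt,
Initial salt = 472,000×5.98 = 2,822,560
After stage 1: salt = 2,822,560 + 231,000×25.74 = 8,768,500; volume = 703,000 m³; S = 12.473 ppt
After stage 2: salt = 8,768,500 + 37,200×0.27 = 8,778,544; volume = 740,200 m³; S = 11.86 ppt
After stage 3: salt = 8,778,544 + 72,800×17.68 = 10,065,648; volume = 813,000 m³
S = 10,065,648 / 813,000 = 12.3809 ppt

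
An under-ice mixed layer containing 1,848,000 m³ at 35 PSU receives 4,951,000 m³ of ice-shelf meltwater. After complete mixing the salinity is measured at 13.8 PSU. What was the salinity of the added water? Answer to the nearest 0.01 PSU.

Salt balance: 1,848,000×35 + 4,951,000×S = 6,799,000×13.8
64,680,000 + 4,951,000·S = 93,826,200
S = (93,826,200 − 64,680,000) / 4,951,000 = 5.8869 PSU

5.89 PSU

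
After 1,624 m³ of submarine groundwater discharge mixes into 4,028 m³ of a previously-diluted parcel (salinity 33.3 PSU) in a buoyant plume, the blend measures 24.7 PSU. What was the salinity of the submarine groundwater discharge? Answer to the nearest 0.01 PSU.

3.37 PSU

Salt balance: 4,028×33.3 + 1,624×S = 5,652×24.7
134,132.4 + 1,624·S = 139,604.4
S = (139,604.4 − 134,132.4) / 1,624 = 3.3695 PSU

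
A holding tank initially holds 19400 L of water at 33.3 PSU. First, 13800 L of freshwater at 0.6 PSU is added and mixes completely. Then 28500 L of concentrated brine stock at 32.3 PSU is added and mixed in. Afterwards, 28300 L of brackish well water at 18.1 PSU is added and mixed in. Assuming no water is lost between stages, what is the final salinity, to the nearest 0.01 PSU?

23.19 PSU

Total salt / total volume:
Initial salt = 19,400×33.3 = 646,020
After stage 1: salt = 646,020 + 13,800×0.6 = 654,300; volume = 33,200 L; S = 19.708 PSU
After stage 2: salt = 654,300 + 28,500×32.3 = 1,574,850; volume = 61,700 L; S = 25.524 PSU
After stage 3: salt = 1,574,850 + 28,300×18.1 = 2,087,080; volume = 90,000 L
S = 2,087,080 / 90,000 = 23.1898 PSU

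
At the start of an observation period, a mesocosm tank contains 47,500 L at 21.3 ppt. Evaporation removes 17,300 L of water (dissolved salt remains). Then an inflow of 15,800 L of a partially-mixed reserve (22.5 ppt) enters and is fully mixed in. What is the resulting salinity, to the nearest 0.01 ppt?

After evaporation: salt = 47,500×21.3 = 1,011,750; volume = 47,500 − 17,300 = 30,200 L
After mixing: salt = 1,011,750 + 15,800×22.5 = 1,367,250; volume = 30,200 + 15,800 = 46,000 L
S = 1,367,250 / 46,000 = 29.7228 ppt

29.72 ppt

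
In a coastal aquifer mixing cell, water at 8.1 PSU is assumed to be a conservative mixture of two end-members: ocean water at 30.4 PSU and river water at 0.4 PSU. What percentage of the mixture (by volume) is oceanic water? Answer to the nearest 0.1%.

Let g be the oceanic fraction. Salt balance per unit volume:
g×30.4 + (1−g)×0.4 = 8.1
g = (8.1 − 0.4) / (30.4 − 0.4) = 7.7/30 = 0.2567

25.7%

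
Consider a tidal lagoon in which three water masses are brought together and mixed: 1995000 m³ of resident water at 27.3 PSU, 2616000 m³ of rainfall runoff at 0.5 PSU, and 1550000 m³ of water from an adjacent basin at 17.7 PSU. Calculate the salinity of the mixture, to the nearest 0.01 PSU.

13.51 PSU

Mass of salt is conserved:
salt = 1,995,000×27.3 + 2,616,000×0.5 + 1,550,000×17.7 = 54,463,500 + 1,308,000 + 27,435,000 = 83,206,500
volume = 1,995,000 + 2,616,000 + 1,550,000 = 6,161,000 m³
S = 83,206,500 / 6,161,000 = 13.5054 PSU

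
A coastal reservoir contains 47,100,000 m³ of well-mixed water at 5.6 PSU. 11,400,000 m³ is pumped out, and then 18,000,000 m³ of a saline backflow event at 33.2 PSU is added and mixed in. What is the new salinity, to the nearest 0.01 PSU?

Remaining after removal: 35,700,000 m³ at 5.6 PSU (salt = 199,920,000)
After addition: salt = 199,920,000 + 18,000,000×33.2 = 797,520,000; volume = 53,700,000 m³
S = 797,520,000 / 53,700,000 = 14.8514 PSU

14.85 PSU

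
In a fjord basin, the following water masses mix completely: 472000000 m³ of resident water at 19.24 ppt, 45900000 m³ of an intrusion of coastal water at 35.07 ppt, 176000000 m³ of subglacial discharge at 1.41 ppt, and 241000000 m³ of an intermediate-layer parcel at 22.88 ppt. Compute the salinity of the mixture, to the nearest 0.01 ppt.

17.60 ppt

Weighted by volume,
salt = 472,000,000×19.24 + 45,900,000×35.07 + 176,000,000×1.41 + 241,000,000×22.88 = 9,081,280,000 + 1,609,713,000 + 248,160,000 + 5,514,080,000 = 16,453,233,000
volume = 472,000,000 + 45,900,000 + 176,000,000 + 241,000,000 = 934,900,000 m³
S = 16,453,233,000 / 934,900,000 = 17.5989 ppt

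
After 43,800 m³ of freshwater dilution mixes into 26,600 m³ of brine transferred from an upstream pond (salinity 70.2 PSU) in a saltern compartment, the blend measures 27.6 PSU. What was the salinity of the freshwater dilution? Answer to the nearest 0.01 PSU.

Salt balance: 26,600×70.2 + 43,800×S = 70,400×27.6
1,867,320 + 43,800·S = 1,943,040
S = (1,943,040 − 1,867,320) / 43,800 = 1.7288 PSU

1.73 PSU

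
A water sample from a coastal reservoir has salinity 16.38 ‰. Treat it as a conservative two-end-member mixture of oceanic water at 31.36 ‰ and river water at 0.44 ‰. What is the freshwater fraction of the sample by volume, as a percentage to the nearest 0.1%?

Let f be the freshwater fraction. Salt balance per unit volume:
f×0.44 + (1−f)×31.36 = 16.38
f = (31.36 − 16.38) / (31.36 − 0.44) = 14.98/30.92 = 0.4845

48.4%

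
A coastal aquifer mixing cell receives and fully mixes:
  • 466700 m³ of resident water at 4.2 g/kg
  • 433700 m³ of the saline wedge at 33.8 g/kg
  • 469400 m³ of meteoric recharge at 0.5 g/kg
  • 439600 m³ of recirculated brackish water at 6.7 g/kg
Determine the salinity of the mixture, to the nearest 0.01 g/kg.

Mass of salt is conserved:
salt = 466,700×4.2 + 433,700×33.8 + 469,400×0.5 + 439,600×6.7 = 1,960,140 + 14,659,060 + 234,700 + 2,945,320 = 19,799,220
volume = 466,700 + 433,700 + 469,400 + 439,600 = 1,809,400 m³
S = 19,799,220 / 1,809,400 = 10.9424 g/kg

10.94 g/kg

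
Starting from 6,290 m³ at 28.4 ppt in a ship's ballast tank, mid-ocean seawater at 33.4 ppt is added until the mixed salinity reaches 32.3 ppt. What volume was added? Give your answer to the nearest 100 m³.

22300 m³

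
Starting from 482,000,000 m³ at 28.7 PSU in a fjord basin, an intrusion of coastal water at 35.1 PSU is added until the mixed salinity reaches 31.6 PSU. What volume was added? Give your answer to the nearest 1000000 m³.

399000000 m³

Salt balance: 482,000,000×28.7 + V×35.1 = (482,000,000+V)×31.6
13,833,400,000 + 35.1V = 15,231,200,000 + 31.6V
1,397,800,000 = 3.5V
V = 399,371,428.57 m³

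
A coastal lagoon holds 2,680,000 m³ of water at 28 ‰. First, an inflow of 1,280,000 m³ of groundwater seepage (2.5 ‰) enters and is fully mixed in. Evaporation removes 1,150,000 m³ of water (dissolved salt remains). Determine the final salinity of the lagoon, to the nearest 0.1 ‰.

27.8 ‰

After mixing: salt = 2,680,000×28 + 1,280,000×2.5 = 78,240,000; volume = 3,960,000 m³
After evaporation: salt unchanged = 78,240,000; volume = 3,960,000 − 1,150,000 = 2,810,000 m³
S = 78,240,000 / 2,810,000 = 27.8434 ‰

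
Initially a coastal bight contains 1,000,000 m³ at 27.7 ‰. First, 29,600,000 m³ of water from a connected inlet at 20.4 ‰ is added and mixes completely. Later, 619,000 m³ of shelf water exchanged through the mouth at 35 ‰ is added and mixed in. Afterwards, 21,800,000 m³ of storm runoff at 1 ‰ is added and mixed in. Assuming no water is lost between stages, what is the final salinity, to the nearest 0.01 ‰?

12.73 ‰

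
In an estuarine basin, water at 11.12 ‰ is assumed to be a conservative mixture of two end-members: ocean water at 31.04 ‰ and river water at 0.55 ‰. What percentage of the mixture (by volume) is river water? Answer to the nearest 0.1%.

Let f be the freshwater fraction. Salt balance per unit volume:
f×0.55 + (1−f)×31.04 = 11.12
f = (31.04 − 11.12) / (31.04 − 0.55) = 19.92/30.49 = 0.6533

65.3%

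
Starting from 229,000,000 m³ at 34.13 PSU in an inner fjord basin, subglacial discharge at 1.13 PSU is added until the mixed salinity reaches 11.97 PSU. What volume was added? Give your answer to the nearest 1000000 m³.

468000000 m³

Salt balance: 229,000,000×34.13 + V×1.13 = (229,000,000+V)×11.97
7,815,770,000 + 1.13V = 2,741,130,000 + 11.97V
5,074,640,000 = 10.84V
V = 468,140,221.4 m³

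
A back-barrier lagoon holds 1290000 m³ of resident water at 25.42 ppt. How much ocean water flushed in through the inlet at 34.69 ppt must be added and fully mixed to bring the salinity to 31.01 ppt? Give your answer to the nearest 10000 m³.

Salt balance: 1,290,000×25.42 + V×34.69 = (1,290,000+V)×31.01
32,791,800 + 34.69V = 40,002,900 + 31.01V
7,211,100 = 3.68V
V = 1,959,538.04 m³

1960000 m³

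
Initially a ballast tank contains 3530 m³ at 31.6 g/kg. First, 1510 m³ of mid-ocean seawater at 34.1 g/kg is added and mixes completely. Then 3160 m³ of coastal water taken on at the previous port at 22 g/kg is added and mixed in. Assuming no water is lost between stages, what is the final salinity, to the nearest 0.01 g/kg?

Salt balance:
Initial salt = 3,530×31.6 = 111,548
After stage 1: salt = 111,548 + 1,510×34.1 = 163,039; volume = 5,040 m³; S = 32.349 g/kg
After stage 2: salt = 163,039 + 3,160×22 = 232,559; volume = 8,200 m³
S = 232,559 / 8,200 = 28.3609 g/kg

28.36 g/kg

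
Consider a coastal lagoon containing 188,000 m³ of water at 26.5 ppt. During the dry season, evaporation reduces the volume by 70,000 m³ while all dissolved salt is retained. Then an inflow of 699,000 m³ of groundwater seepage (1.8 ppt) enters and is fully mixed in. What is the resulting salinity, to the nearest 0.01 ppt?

After evaporation: salt = 188,000×26.5 = 4,982,000; volume = 188,000 − 70,000 = 118,000 m³
After mixing: salt = 4,982,000 + 699,000×1.8 = 6,240,200; volume = 118,000 + 699,000 = 817,000 m³
S = 6,240,200 / 817,000 = 7.6379 ppt

7.64 ppt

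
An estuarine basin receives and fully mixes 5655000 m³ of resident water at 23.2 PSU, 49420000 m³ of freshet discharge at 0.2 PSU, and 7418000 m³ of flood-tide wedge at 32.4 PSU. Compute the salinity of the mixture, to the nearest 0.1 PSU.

Salt balance:
salt = 5,655,000×23.2 + 49,420,000×0.2 + 7,418,000×32.4 = 131,196,000 + 9,884,000 + 240,343,200 = 381,423,200
volume = 5,655,000 + 49,420,000 + 7,418,000 = 62,493,000 m³
S = 381,423,200 / 62,493,000 = 6.103 PSU

6.1 PSU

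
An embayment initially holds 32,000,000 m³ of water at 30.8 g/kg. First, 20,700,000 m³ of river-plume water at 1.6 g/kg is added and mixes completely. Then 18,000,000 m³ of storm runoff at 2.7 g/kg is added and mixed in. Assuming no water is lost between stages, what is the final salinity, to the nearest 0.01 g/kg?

Mass of salt is conserved:
Initial salt = 32,000,000×30.8 = 985,600,000
After stage 1: salt = 985,600,000 + 20,700,000×1.6 = 1,018,720,000; volume = 52,700,000 m³; S = 19.331 g/kg
After stage 2: salt = 1,018,720,000 + 18,000,000×2.7 = 1,067,320,000; volume = 70,700,000 m³
S = 1,067,320,000 / 70,700,000 = 15.0965 g/kg

15.10 g/kg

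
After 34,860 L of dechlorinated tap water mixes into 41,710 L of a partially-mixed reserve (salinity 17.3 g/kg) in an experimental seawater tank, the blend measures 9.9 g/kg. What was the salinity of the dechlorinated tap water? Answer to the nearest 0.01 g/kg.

Salt balance: 41,710×17.3 + 34,860×S = 76,570×9.9
721,583 + 34,860·S = 758,043
S = (758,043 − 721,583) / 34,860 = 1.0459 g/kg

1.05 g/kg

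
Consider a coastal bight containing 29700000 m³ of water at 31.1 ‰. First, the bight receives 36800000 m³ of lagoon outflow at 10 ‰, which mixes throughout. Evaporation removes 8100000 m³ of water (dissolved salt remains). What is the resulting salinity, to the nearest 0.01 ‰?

22.12 ‰

After mixing: salt = 29,700,000×31.1 + 36,800,000×10 = 1,291,670,000; volume = 66,500,000 m³
After evaporation: salt unchanged = 1,291,670,000; volume = 66,500,000 − 8,100,000 = 58,400,000 m³
S = 1,291,670,000 / 58,400,000 = 22.1176 ‰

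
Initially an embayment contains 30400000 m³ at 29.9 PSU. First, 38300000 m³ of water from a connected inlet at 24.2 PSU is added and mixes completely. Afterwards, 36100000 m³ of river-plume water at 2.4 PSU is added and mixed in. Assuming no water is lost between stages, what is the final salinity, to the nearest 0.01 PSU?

Conserving salt mass:
Initial salt = 30,400,000×29.9 = 908,960,000
After stage 1: salt = 908,960,000 + 38,300,000×24.2 = 1,835,820,000; volume = 68,700,000 m³; S = 26.722 PSU
After stage 2: salt = 1,835,820,000 + 36,100,000×2.4 = 1,922,460,000; volume = 104,800,000 m³
S = 1,922,460,000 / 104,800,000 = 18.3441 PSU

18.34 PSU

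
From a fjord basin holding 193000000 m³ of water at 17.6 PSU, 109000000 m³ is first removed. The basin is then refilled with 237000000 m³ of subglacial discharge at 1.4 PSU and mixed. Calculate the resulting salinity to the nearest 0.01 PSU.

Remaining after removal: 84,000,000 m³ at 17.6 PSU (salt = 1,478,400,000)
After addition: salt = 1,478,400,000 + 237,000,000×1.4 = 1,810,200,000; volume = 321,000,000 m³
S = 1,810,200,000 / 321,000,000 = 5.6393 PSU

5.64 PSU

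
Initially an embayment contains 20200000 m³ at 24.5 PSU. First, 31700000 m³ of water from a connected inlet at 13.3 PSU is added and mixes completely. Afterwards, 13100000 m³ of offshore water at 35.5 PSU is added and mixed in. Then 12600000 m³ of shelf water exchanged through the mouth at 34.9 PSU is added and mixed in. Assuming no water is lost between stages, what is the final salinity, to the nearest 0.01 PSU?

Salt balance:
Initial salt = 20,200,000×24.5 = 494,900,000
After stage 1: salt = 494,900,000 + 31,700,000×13.3 = 916,510,000; volume = 51,900,000 m³; S = 17.659 PSU
After stage 2: salt = 916,510,000 + 13,100,000×35.5 = 1,381,560,000; volume = 65,000,000 m³; S = 21.255 PSU
After stage 3: salt = 1,381,560,000 + 12,600,000×34.9 = 1,821,300,000; volume = 77,600,000 m³
S = 1,821,300,000 / 77,600,000 = 23.4704 PSU

23.47 PSU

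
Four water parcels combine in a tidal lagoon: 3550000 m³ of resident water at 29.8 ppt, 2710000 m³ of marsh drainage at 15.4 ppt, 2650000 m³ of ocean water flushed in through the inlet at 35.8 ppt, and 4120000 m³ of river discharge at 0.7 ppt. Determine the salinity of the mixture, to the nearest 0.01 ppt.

Weighted by volume,
salt = 3,550,000×29.8 + 2,710,000×15.4 + 2,650,000×35.8 + 4,120,000×0.7 = 105,790,000 + 41,734,000 + 94,870,000 + 2,884,000 = 245,278,000
volume = 3,550,000 + 2,710,000 + 2,650,000 + 4,120,000 = 13,030,000 m³
S = 245,278,000 / 13,030,000 = 18.8241 ppt

18.82 ppt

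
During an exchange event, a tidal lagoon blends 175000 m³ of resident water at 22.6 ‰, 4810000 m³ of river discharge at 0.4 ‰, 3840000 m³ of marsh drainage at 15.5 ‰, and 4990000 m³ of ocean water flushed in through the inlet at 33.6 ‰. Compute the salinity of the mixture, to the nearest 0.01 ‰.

16.87 ‰

Conserving salt mass:
salt = 175,000×22.6 + 4,810,000×0.4 + 3,840,000×15.5 + 4,990,000×33.6 = 3,955,000 + 1,924,000 + 59,520,000 + 167,664,000 = 233,063,000
volume = 175,000 + 4,810,000 + 3,840,000 + 4,990,000 = 13,815,000 m³
S = 233,063,000 / 13,815,000 = 16.8703 ‰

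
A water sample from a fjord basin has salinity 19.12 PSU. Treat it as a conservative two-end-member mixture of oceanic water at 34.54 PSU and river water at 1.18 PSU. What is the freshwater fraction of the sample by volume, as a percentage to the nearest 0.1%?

Let f be the freshwater fraction. Salt balance per unit volume:
f×1.18 + (1−f)×34.54 = 19.12
f = (34.54 − 19.12) / (34.54 − 1.18) = 15.42/33.36 = 0.4622

46.2%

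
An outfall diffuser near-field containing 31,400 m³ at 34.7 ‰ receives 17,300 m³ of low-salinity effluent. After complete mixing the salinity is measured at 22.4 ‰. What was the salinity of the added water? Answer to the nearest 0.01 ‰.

0.08 ‰

Salt balance: 31,400×34.7 + 17,300×S = 48,700×22.4
1,089,580 + 17,300·S = 1,090,880
S = (1,090,880 − 1,089,580) / 17,300 = 0.0751 ‰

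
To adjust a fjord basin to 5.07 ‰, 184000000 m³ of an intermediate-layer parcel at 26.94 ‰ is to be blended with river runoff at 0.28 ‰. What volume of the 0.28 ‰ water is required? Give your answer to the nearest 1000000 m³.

840000000 m³

Salt balance: 184,000,000×26.94 + V×0.28 = (184,000,000+V)×5.07
4,956,960,000 + 0.28V = 932,880,000 + 5.07V
4,024,080,000 = 4.79V
V = 840,100,208.77 m³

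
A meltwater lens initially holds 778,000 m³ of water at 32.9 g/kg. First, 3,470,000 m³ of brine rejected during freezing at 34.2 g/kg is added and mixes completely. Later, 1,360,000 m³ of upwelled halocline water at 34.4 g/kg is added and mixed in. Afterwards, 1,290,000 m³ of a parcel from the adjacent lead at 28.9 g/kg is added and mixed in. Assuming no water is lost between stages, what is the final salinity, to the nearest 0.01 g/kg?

33.10 g/kg

Salt balance:
Initial salt = 778,000×32.9 = 25,596,200
After stage 1: salt = 25,596,200 + 3,470,000×34.2 = 144,270,200; volume = 4,248,000 m³; S = 33.962 g/kg
After stage 2: salt = 144,270,200 + 1,360,000×34.4 = 191,054,200; volume = 5,608,000 m³; S = 34.068 g/kg
After stage 3: salt = 191,054,200 + 1,290,000×28.9 = 228,335,200; volume = 6,898,000 m³
S = 228,335,200 / 6,898,000 = 33.1017 g/kg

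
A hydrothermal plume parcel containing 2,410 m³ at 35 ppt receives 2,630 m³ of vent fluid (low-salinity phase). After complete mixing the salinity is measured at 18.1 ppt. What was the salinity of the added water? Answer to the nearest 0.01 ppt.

2.61 ppt

Salt balance: 2,410×35 + 2,630×S = 5,040×18.1
84,350 + 2,630·S = 91,224
S = (91,224 − 84,350) / 2,630 = 2.6137 ppt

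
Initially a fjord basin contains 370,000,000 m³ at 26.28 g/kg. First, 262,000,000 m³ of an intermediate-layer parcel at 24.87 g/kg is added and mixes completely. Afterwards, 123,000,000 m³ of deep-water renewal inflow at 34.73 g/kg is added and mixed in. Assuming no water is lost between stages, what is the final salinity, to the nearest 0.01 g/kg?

By conservation of dissolved salt,
Initial salt = 370,000,000×26.28 = 9,723,600,000
After stage 1: salt = 9,723,600,000 + 262,000,000×24.87 = 16,239,540,000; volume = 632,000,000 m³; S = 25.695 g/kg
After stage 2: salt = 16,239,540,000 + 123,000,000×34.73 = 20,511,330,000; volume = 755,000,000 m³
S = 20,511,330,000 / 755,000,000 = 27.1673 g/kg

27.17 g/kg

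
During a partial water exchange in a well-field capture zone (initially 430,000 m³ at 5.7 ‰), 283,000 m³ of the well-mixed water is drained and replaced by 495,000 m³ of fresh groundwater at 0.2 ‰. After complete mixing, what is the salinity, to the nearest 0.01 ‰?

Remaining after removal: 147,000 m³ at 5.7 ‰ (salt = 837,900)
After addition: salt = 837,900 + 495,000×0.2 = 936,900; volume = 642,000 m³
S = 936,900 / 642,000 = 1.4593 ‰

1.46 ‰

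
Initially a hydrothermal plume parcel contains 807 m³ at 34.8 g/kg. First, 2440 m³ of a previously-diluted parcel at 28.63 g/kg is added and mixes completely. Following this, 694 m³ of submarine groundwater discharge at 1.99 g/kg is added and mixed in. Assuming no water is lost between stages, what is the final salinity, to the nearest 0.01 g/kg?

25.20 g/kg

Weighted by volume,
Initial salt = 807×34.8 = 28,083.6
After stage 1: salt = 28,083.6 + 2,440×28.63 = 97,940.8; volume = 3,247 m³; S = 30.163 g/kg
After stage 2: salt = 97,940.8 + 694×1.99 = 99,321.86; volume = 3,941 m³
S = 99,321.86 / 3,941 = 25.2022 g/kg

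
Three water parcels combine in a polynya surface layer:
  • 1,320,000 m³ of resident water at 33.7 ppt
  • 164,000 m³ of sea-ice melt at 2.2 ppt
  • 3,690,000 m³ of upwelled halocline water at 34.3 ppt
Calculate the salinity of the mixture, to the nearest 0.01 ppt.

Conserving salt mass:
salt = 1,320,000×33.7 + 164,000×2.2 + 3,690,000×34.3 = 44,484,000 + 360,800 + 126,567,000 = 171,411,800
volume = 1,320,000 + 164,000 + 3,690,000 = 5,174,000 m³
S = 171,411,800 / 5,174,000 = 33.1295 ppt

33.13 ppt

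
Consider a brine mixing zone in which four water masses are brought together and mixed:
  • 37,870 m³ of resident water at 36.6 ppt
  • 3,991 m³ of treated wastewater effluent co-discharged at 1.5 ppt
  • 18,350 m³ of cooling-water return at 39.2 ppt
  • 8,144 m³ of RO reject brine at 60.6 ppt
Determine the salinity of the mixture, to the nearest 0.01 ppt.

38.11 ppt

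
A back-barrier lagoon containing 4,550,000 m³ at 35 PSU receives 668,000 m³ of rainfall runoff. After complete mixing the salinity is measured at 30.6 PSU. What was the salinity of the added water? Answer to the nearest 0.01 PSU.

Salt balance: 4,550,000×35 + 668,000×S = 5,218,000×30.6
159,250,000 + 668,000·S = 159,670,800
S = (159,670,800 − 159,250,000) / 668,000 = 0.6299 PSU

0.63 PSU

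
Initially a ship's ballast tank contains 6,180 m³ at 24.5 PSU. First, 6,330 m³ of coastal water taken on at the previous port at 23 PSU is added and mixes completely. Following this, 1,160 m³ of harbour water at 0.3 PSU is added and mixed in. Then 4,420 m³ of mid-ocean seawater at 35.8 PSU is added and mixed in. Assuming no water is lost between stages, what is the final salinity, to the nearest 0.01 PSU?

Mass of salt is conserved:
Initial salt = 6,180×24.5 = 151,410
After stage 1: salt = 151,410 + 6,330×23 = 297,000; volume = 12,510 m³; S = 23.741 PSU
After stage 2: salt = 297,000 + 1,160×0.3 = 297,348; volume = 13,670 m³; S = 21.752 PSU
After stage 3: salt = 297,348 + 4,420×35.8 = 455,584; volume = 18,090 m³
S = 455,584 / 18,090 = 25.1843 PSU

25.18 PSU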